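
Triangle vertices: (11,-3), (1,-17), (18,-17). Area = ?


11*(-17+ 17) = 0
1*(-17+ 3) = -14
18*(-3+ 17) = 252
sum = 238
Area = |238|/2 = 119.0000

119.0000 sq units


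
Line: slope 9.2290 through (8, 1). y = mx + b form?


y - 1 = 9.2290(x - 8)
y = 9.2290x + 1 - 9.2290*8
y = 9.2290x - 72.8320

y = 9.2290x - 72.8320


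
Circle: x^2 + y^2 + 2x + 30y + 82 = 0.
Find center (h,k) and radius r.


h = -D/2 = -2/2 = -1
k = -E/2 = -30/2 = -15
r^2 = h^2 + k^2 - F = 1 + 225 - 82 = 144
r = 12

Center (-1, -15), radius = 12


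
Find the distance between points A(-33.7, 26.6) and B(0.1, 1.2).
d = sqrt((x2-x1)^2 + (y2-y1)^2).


dx = 0.1 + 33.7 = 33.8
dy = 1.2 - 26.6 = -25.4
d = sqrt(1142.44 + 645.16) = sqrt(1787.6) = 42.2800

42.2800


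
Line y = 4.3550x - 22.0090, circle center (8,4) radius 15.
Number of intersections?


Substitute y = 4.3550x - 22.0090: (x-8)^2 + (4.3550x- 22.0090-4)^2 = 225
Expand to Ax^2 + Bx + C = 0, where b-k = -26.009
A = 1+m^2 = 19.966025
B = 2(m(b-k) - h) = 2(4.3550*(-26.009) - 8) = -242.53839
C = h^2 + (b-k)^2 - r^2 = 64 + 676.468081 - 225 = 515.468081
disc = B^2-4AC = 58824.8706 - 41167.3944 = 17657.4762
disc > 0

2 intersection points


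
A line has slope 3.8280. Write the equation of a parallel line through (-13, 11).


Parallel lines have equal slopes.
m2 = 3.8280
b2 = 11 - 3.8280*(-13) = 60.7640

y = 3.8280x + 60.7640


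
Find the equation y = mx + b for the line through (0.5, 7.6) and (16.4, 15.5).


m = (7.9)/(15.9) = 0.4969
b = y1 - m*x1 = 7.6 - (7.9*0.5)/(15.9) = 7.6 - 0.2484 = 7.3516

y = 0.4969x + 7.3516


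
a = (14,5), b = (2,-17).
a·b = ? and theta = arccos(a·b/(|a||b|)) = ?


a·b = 14*2 + 5*(-17) = 28 - 85 = -57
|a| = sqrt(196+25) = 14.8661
|b| = sqrt(4+289) = 17.1172
cos(theta) = -57/(sqrt(221)*sqrt(293)) = -57/sqrt(64753) = -0.223998
theta = arccos(-57/sqrt(64753)) = 102.9440 degrees

a·b = -57, theta = 102.9440 deg


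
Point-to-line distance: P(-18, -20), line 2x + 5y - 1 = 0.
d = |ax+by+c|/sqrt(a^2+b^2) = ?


|2*(-18) + 5*(-20) - 1| = |-137| = 137
sqrt(4 + 25) = sqrt(29) = 5.3852
d = 137/sqrt(29) = 25.4403

25.4403


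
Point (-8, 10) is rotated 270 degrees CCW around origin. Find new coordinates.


cos(270) = 0, sin(270) = -1
x' = -8*0 - 10*(-1) = 10
y' = -8*(-1) + 10*0 = 8

(10, 8)


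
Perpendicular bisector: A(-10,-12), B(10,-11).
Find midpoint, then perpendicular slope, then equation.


Midpoint = (0, -11.5)
Slope of AB = dy/dx = 1/20 = 0.0500
Perp slope = -dx/dy = -20/1 = -20.0000
b = My - (perp slope)*Mx = -11.5 + (20*0)/1 = -11.5 + 0 = -11.5000

y = -20.0000x - 11.5000


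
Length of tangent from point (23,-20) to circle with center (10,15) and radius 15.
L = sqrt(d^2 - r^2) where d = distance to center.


d = sqrt((23-10)^2 + (-20-15)^2) = sqrt(169+1225) = 37.3363
L = sqrt(1394.0000 - 225) = sqrt(1169.0000) = 34.1906

34.1906


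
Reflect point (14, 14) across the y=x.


Reflection rule for y=x: (y, x)
(14, 14) -> (14, 14)

(14, 14)


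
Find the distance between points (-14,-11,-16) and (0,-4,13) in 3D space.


dx=14, dy=7, dz=29
d = sqrt(196+49+841) = sqrt(1086) = 32.9545

32.9545


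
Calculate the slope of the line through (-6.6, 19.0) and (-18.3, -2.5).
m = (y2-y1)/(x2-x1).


dy = -2.5 - 19.0 = -21.5
dx = -18.3 + 6.6 = -11.7
m = -21.5/(-11.7) = 1.8376

m = 1.8376


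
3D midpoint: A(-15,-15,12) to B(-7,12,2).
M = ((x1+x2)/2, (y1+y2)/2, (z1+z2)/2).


Mx = (-15- 7)/2 = -11.0000
My = (-15+12)/2 = -1.5000
Mz = (12+2)/2 = 7.0000

M = (-11.0000, -1.5000, 7.0000)


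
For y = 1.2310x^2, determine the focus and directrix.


a = 1.2310
1/(4a) = 0.2031
Focus = (0, 0.2031)
Directrix: y = -0.2031

Focus = (0, 0.2031), Directrix: y = -0.2031


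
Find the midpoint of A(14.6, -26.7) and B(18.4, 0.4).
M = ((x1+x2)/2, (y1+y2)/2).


Mx = (14.6 + 18.4)/2 = 33.0/2 = 16.5000
My = (-26.7 + 0.4)/2 = -26.3/2 = -13.1500

(16.5000, -13.1500)


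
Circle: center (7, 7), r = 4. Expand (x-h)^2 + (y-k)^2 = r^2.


(x-7)^2 + (y-7)^2 = 4^2
D = -2h = -14, E = -2k = -14
F = h^2+k^2-r^2 = 49+49-16 = 82

x^2 + y^2 - 14x - 14y + 82 = 0


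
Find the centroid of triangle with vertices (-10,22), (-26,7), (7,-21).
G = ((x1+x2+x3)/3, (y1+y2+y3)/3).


Gx = (-10- 26+7)/3 = -29/3 = -9.6667
Gy = (22+7- 21)/3 = 8/3 = 2.6667

G = (-9.6667, 2.6667)


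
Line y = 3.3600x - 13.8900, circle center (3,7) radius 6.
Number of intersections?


Substitute y = 3.3600x - 13.8900: (x-3)^2 + (3.3600x- 13.8900-7)^2 = 36
Expand to Ax^2 + Bx + C = 0, where b-k = -20.89
A = 1+m^2 = 12.2896
B = 2(m(b-k) - h) = 2(3.3600*(-20.89) - 3) = -146.3808
C = h^2 + (b-k)^2 - r^2 = 9 + 436.3921 - 36 = 409.3921
disc = B^2-4AC = 21427.3386 - 20125.0606 = 1302.2780
disc > 0

2 intersection points


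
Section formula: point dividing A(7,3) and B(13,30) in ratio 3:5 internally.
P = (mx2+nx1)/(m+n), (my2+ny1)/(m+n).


Px = (3*13 + 5*7)/8 = 74/8 = 9.2500
Py = (3*30 + 5*3)/8 = 105/8 = 13.1250

P = (9.2500, 13.1250)


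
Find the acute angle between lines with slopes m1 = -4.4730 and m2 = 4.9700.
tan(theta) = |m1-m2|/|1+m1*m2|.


m1-m2 = -9.443
1+m1*m2 = -21.23081
tan(theta) = |-9.443/(-21.23081)| = 0.444778
theta = arctan(|-9.443/(-21.23081)|) = 23.9785 degrees (acute angle)

23.9785 degrees


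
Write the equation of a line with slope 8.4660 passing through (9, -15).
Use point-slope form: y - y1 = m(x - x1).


y + 15 = 8.4660(x - 9)
y = 8.4660x - 15 - 8.4660*9
y = 8.4660x - 91.1940

y = 8.4660x - 91.1940


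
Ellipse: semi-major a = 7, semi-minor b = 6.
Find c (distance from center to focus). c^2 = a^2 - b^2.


c^2 = 7^2 - 6^2 = 49 - 36 = 13
c = sqrt(13) = 3.6056

c = 3.6056


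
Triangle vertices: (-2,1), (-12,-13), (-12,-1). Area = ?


-2*(-13+ 1) = 24
-12*(-1-1) = 24
-12*(1+ 13) = -168
sum = -120
Area = |-120|/2 = 60.0000

60.0000 sq units


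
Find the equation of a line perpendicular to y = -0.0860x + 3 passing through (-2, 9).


Perpendicular slope = -1/m1 = -1/(-0.0860) = 11.6279
b2 = y0 - m2*x0 = 9 - 2/(-0.0860) = 9 + 23.2558 = 32.2558

y = 11.6279x + 32.2558


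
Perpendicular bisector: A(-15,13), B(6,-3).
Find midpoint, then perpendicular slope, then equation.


Midpoint = (-4.5, 5)
Slope of AB = dy/dx = -16/21 = -0.7619
Perp slope = -dx/dy = 21/16 = 1.3125
b = My - (perp slope)*Mx = 5 + (21*(-4.5))/(-16) = 5 + 5.9062 = 10.9062

y = 1.3125x + 10.9062


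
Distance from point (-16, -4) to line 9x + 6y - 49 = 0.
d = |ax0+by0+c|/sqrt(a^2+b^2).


|9*(-16) + 6*(-4) - 49| = |-217| = 217
sqrt(81 + 36) = sqrt(117) = 10.8167
d = 217/sqrt(117) = 20.0617

20.0617


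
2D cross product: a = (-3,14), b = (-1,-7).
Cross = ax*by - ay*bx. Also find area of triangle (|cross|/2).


cross = -3*(-7) - 14*(-1) = 21 + 14 = 35
Triangle area = |35|/2 = 35/2 = 17.5000

cross = 35, triangle area = 17.5000


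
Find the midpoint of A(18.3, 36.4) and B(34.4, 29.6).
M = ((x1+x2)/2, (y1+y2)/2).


Mx = (18.3 + 34.4)/2 = 52.7/2 = 26.3500
My = (36.4 + 29.6)/2 = 66.0/2 = 33.0000

(26.3500, 33.0000)


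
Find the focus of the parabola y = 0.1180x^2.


a = 0.1180
4a = 0.4720
focus = (0, 1/0.4720) = (0, 2.1186)

Focus = (0, 2.1186)


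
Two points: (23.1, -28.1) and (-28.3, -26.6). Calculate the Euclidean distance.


dx = -28.3 - 23.1 = -51.4
dy = -26.6 + 28.1 = 1.5
d = sqrt(2641.96 + 2.25) = sqrt(2644.21) = 51.4219

51.4219


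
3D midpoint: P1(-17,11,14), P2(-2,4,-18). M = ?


Mx = (-17- 2)/2 = -9.5000
My = (11+4)/2 = 7.5000
Mz = (14- 18)/2 = -2.0000

M = (-9.5000, 7.5000, -2.0000)


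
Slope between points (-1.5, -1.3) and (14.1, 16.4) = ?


dy = 16.4 + 1.3 = 17.7
dx = 14.1 + 1.5 = 15.6
m = 17.7/15.6 = 1.1346

m = 1.1346


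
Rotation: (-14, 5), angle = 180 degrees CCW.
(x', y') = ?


cos(180) = -1, sin(180) = 0
x' = -14*(-1) - 5*0 = 14
y' = -14*0 + 5*(-1) = -5

(14, -5)


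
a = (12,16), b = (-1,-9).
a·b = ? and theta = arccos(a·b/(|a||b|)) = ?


a·b = 12*(-1) + 16*(-9) = -12 - 144 = -156
|a| = sqrt(144+256) = 20.0000
|b| = sqrt(1+81) = 9.0554
cos(theta) = -156/(sqrt(400)*sqrt(82)) = -156/sqrt(32800) = -0.861366
theta = arccos(-156/sqrt(32800)) = 149.4703 degrees

a·b = -156, theta = 149.4703 deg


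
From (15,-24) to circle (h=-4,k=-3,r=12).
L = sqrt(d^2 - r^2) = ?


d = sqrt((15+ 4)^2 + (-24+ 3)^2) = sqrt(361+441) = 28.3196
L = sqrt(802.0000 - 144) = sqrt(658.0000) = 25.6515

25.6515


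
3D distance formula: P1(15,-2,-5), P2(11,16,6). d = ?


dx=-4, dy=18, dz=11
d = sqrt(16+324+121) = sqrt(461) = 21.4709

21.4709


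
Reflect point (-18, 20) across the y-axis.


Reflection rule for y-axis: (-x, y)
(-18, 20) -> (18, 20)

(18, 20)


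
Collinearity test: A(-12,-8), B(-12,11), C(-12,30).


-12*(11-30) - 12*(30+ 8) - 12*(-8-11)
= 228 - 456 + 228 = 0

Yes, collinear (determinant = 0)


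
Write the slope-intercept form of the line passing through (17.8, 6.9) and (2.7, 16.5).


m = (9.6)/(-15.1) = -0.6358
b = y1 - m*x1 = 6.9 - (9.6*17.8)/(-15.1) = 6.9 + 11.3166 = 18.2166

y = -0.6358x + 18.2166


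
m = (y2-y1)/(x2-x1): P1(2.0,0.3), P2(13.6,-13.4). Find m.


dy = -13.4 - 0.3 = -13.7
dx = 13.6 - 2.0 = 11.6
m = -13.7/11.6 = -1.1810

m = -1.1810


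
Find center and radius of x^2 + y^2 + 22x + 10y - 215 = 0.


h = -D/2 = -22/2 = -11
k = -E/2 = -10/2 = -5
r^2 = h^2 + k^2 - F = 121 + 25 + 215 = 361
r = 19

Center (-11, -5), radius = 19


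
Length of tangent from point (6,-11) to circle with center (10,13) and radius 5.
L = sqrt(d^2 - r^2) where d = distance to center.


d = sqrt((6-10)^2 + (-11-13)^2) = sqrt(16+576) = 24.3311
L = sqrt(592.0000 - 25) = sqrt(567.0000) = 23.8118

23.8118


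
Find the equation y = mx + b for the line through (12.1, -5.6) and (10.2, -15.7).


m = (-10.1)/(-1.9) = 5.3158
b = y1 - m*x1 = -5.6 - (-10.1*12.1)/(-1.9) = -5.6 - 64.3211 = -69.9211

y = 5.3158x - 69.9211


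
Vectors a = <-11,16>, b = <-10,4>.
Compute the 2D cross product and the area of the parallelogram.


cross = -11*4 - 16*(-10) = -44 + 160 = 116
Parallelogram area = |116| = 116

cross = 116, parallelogram area = 116


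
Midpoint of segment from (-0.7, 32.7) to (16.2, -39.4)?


Mx = (-0.7 + 16.2)/2 = 15.5/2 = 7.7500
My = (32.7 - 39.4)/2 = -6.7/2 = -3.3500

(7.7500, -3.3500)


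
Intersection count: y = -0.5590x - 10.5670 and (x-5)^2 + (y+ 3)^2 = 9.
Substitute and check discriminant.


Substitute y = -0.5590x - 10.5670: (x-5)^2 + (-0.5590x- 10.5670+ 3)^2 = 9
Expand to Ax^2 + Bx + C = 0, where b-k = -7.567
A = 1+m^2 = 1.312481
B = 2(m(b-k) - h) = 2(-0.5590*(-7.567) - 5) = -1.540094
C = h^2 + (b-k)^2 - r^2 = 25 + 57.259489 - 9 = 73.259489
disc = B^2-4AC = 2.3719 - 384.6067 = -382.2348
disc < 0

0 intersection points


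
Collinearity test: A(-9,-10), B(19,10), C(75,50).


-9*(10-50) + 19*(50+ 10) + 75*(-10-10)
= 360 + 1140 - 1500 = 0

Yes, collinear (determinant = 0)


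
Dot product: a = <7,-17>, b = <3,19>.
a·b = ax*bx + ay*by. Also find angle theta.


a·b = 7*3 - 17*19 = 21 - 323 = -302
|a| = sqrt(49+289) = 18.3848
|b| = sqrt(9+361) = 19.2354
cos(theta) = -302/(sqrt(338)*sqrt(370)) = -302/sqrt(125060) = -0.853980
theta = arccos(-302/sqrt(125060)) = 148.6472 degrees

a·b = -302, theta = 148.6472 deg


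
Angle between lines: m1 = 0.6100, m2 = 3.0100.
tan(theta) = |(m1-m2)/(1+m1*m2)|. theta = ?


m1-m2 = -2.4
1+m1*m2 = 2.8361
tan(theta) = |-2.4/2.8361| = 0.846233
theta = arctan(|-2.4/2.8361|) = 40.2390 degrees (acute angle)

40.2390 degrees


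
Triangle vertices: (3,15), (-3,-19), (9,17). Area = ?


3*(-19-17) = -108
-3*(17-15) = -6
9*(15+ 19) = 306
sum = 192
Area = |192|/2 = 96.0000

96.0000 sq units


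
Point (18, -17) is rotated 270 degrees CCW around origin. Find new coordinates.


cos(270) = 0, sin(270) = -1
x' = 18*0 + 17*(-1) = -17
y' = 18*(-1) - 17*0 = -18

(-17, -18)


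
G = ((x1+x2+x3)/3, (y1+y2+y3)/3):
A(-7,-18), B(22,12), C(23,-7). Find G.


Gx = (-7+22+23)/3 = 38/3 = 12.6667
Gy = (-18+12- 7)/3 = -13/3 = -4.3333

G = (12.6667, -4.3333)


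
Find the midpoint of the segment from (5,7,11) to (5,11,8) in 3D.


Mx = (5+5)/2 = 5.0000
My = (7+11)/2 = 9.0000
Mz = (11+8)/2 = 9.5000

M = (5.0000, 9.0000, 9.5000)


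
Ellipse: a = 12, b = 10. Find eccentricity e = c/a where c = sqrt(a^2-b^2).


c = sqrt(144-100) = sqrt(44) = 6.6332
e = c/a = sqrt(44)/12 = 0.5528

e = 0.5528


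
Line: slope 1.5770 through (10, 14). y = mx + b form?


y - 14 = 1.5770(x - 10)
y = 1.5770x + 14 - 1.5770*10
y = 1.5770x - 1.7700

y = 1.5770x - 1.7700


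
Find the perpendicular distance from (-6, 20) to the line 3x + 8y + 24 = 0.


|3*(-6) + 8*20 + 24| = |166| = 166
sqrt(9 + 64) = sqrt(73) = 8.5440
d = 166/sqrt(73) = 19.4288

19.4288


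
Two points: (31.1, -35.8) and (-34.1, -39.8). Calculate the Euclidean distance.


dx = -34.1 - 31.1 = -65.2
dy = -39.8 + 35.8 = -4.0
d = sqrt(4251.04 + 16.0) = sqrt(4267.04) = 65.3226

65.3226


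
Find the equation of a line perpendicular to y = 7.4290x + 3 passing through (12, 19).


Perpendicular slope = -1/m1 = -1/7.4290 = -0.1346
b2 = y0 - m2*x0 = 19 + 12/7.4290 = 19 + 1.6153 = 20.6153

y = -0.1346x + 20.6153


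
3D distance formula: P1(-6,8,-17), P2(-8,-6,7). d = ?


dx=-2, dy=-14, dz=24
d = sqrt(4+196+576) = sqrt(776) = 27.8568

27.8568


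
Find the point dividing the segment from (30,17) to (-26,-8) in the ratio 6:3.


Px = (6*(-26) + 3*30)/9 = -66/9 = -7.3333
Py = (6*(-8) + 3*17)/9 = 3/9 = 0.3333

P = (-7.3333, 0.3333)


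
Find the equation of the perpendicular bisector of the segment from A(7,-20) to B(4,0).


Midpoint = (5.5, -10)
Slope of AB = dy/dx = 20/(-3) = -6.6667
Perp slope = -dx/dy = 3/20 = 0.1500
b = My - (perp slope)*Mx = -10 + (-3*5.5)/20 = -10 - 0.8250 = -10.8250

y = 0.1500x - 10.8250


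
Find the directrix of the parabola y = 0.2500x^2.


a = 0.2500
1/(4a) = 1.0000
directrix: y = -1.0000 = -1.0000

y = -1.0000


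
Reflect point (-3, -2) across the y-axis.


Reflection rule for y-axis: (-x, y)
(-3, -2) -> (3, -2)

(3, -2)


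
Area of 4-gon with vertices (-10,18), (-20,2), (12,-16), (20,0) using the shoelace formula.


sum(xi*y_{i+1}) = -10*2 - 20*(-16) + 12*0 + 20*18 = 660
sum(yi*x_{i+1}) = 18*(-20) + 2*12 - 16*20 + 0*(-10) = -656
Area = |660 + 656|/2 = 1316/2 = 658.0000

658.0000 sq units


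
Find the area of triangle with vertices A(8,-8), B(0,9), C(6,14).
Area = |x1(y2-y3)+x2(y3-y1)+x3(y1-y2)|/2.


8*(9-14) = -40
0*(14+ 8) = 0
6*(-8-9) = -102
sum = -142
Area = |-142|/2 = 71.0000

71.0000 sq units


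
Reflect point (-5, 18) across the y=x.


Reflection rule for y=x: (y, x)
(-5, 18) -> (18, -5)

(18, -5)


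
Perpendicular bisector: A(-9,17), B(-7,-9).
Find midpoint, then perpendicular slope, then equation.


Midpoint = (-8, 4)
Slope of AB = dy/dx = -26/2 = -13.0000
Perp slope = -dx/dy = 2/26 = 0.0769
b = My - (perp slope)*Mx = 4 + (2*(-8))/(-26) = 4 + 0.6154 = 4.6154

y = 0.0769x + 4.6154


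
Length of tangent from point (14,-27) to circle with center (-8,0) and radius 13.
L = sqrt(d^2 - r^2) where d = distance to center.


d = sqrt((14+ 8)^2 + (-27-0)^2) = sqrt(484+729) = 34.8281
L = sqrt(1213.0000 - 169) = sqrt(1044.0000) = 32.3110

32.3110


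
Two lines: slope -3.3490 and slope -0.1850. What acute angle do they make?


m1-m2 = -3.164
1+m1*m2 = 1.619565
tan(theta) = |-3.164/1.619565| = 1.953611
theta = arctan(|-3.164/1.619565|) = 62.8933 degrees (acute angle)

62.8933 degrees


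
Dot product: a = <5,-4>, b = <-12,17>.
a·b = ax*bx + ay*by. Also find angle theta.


a·b = 5*(-12) - 4*17 = -60 - 68 = -128
|a| = sqrt(25+16) = 6.4031
|b| = sqrt(144+289) = 20.8087
cos(theta) = -128/(sqrt(41)*sqrt(433)) = -128/sqrt(17753) = -0.960670
theta = arccos(-128/sqrt(17753)) = 163.8774 degrees

a·b = -128, theta = 163.8774 deg


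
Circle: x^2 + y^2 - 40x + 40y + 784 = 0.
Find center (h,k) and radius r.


h = -D/2 = 40/2 = 20
k = -E/2 = -40/2 = -20
r^2 = h^2 + k^2 - F = 400 + 400 - 784 = 16
r = 4

Center (20, -20), radius = 4


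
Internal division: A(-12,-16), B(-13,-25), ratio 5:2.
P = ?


Px = (5*(-13) + 2*(-12))/7 = -89/7 = -12.7143
Py = (5*(-25) + 2*(-16))/7 = -157/7 = -22.4286

P = (-12.7143, -22.4286)


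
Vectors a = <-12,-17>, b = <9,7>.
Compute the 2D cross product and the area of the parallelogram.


cross = -12*7 + 17*9 = -84 + 153 = 69
Parallelogram area = |69| = 69

cross = 69, parallelogram area = 69


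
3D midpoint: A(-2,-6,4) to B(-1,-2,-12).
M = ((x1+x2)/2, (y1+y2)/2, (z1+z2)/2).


Mx = (-2- 1)/2 = -1.5000
My = (-6- 2)/2 = -4.0000
Mz = (4- 12)/2 = -4.0000

M = (-1.5000, -4.0000, -4.0000)


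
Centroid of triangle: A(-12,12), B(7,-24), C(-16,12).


Gx = (-12+7- 16)/3 = -21/3 = -7.0000
Gy = (12- 24+12)/3 = 0/3 = 0

G = (-7.0000, 0)


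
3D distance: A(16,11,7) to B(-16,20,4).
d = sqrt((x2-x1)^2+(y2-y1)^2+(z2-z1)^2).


dx=-32, dy=9, dz=-3
d = sqrt(1024+81+9) = sqrt(1114) = 33.3766

33.3766


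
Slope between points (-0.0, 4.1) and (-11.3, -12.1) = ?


dy = -12.1 - 4.1 = -16.2
dx = -11.3 + 0.0 = -11.3
m = -16.2/(-11.3) = 1.4336

m = 1.4336


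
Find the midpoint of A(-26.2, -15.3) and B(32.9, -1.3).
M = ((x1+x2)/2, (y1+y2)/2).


Mx = (-26.2 + 32.9)/2 = 6.7/2 = 3.3500
My = (-15.3 - 1.3)/2 = -16.6/2 = -8.3000

(3.3500, -8.3000)


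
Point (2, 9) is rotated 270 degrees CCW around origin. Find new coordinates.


cos(270) = 0, sin(270) = -1
x' = 2*0 - 9*(-1) = 9
y' = 2*(-1) + 9*0 = -2

(9, -2)


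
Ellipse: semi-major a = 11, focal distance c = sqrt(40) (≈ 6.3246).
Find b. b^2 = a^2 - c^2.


b^2 = 11^2 - (sqrt(40))^2 = 121 - 40 = 81
b = sqrt(81) = 9

b = 9


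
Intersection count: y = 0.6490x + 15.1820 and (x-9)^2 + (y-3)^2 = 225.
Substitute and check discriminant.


Substitute y = 0.6490x + 15.1820: (x-9)^2 + (0.6490x+15.1820-3)^2 = 225
Expand to Ax^2 + Bx + C = 0, where b-k = 12.182
A = 1+m^2 = 1.421201
B = 2(m(b-k) - h) = 2(0.6490*12.182 - 9) = -2.187764
C = h^2 + (b-k)^2 - r^2 = 81 + 148.401124 - 225 = 4.401124
disc = B^2-4AC = 4.7863 - 25.0195 = -20.2332
disc < 0

0 intersection points


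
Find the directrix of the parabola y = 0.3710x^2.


a = 0.3710
1/(4a) = 0.6739
directrix: y = -0.6739 = -0.6739

y = -0.6739


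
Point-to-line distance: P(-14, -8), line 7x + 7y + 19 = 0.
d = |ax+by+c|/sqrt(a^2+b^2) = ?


|7*(-14) + 7*(-8) + 19| = |-135| = 135
sqrt(49 + 49) = sqrt(98) = 9.8995
d = 135/sqrt(98) = 13.6371

13.6371


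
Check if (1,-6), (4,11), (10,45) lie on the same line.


1*(11-45) + 4*(45+ 6) + 10*(-6-11)
= -34 + 204 - 170 = 0

Yes, collinear (determinant = 0)


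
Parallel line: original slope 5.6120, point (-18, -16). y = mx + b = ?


Parallel lines have equal slopes.
m2 = 5.6120
b2 = -16 - 5.6120*(-18) = 85.0160

y = 5.6120x + 85.0160


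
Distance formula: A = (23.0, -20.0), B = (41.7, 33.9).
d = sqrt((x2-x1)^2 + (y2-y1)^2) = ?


dx = 41.7 - 23.0 = 18.7
dy = 33.9 + 20.0 = 53.9
d = sqrt(349.69 + 2905.21) = sqrt(3254.9) = 57.0517

57.0517


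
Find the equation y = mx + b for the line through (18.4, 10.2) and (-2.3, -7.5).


m = (-17.7)/(-20.7) = 0.8551
b = y1 - m*x1 = 10.2 - (-17.7*18.4)/(-20.7) = 10.2 - 15.7333 = -5.5333

y = 0.8551x - 5.5333


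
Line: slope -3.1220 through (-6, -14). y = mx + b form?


y + 14 = -3.1220(x + 6)
y = -3.1220x - 14 + 3.1220*(-6)
y = -3.1220x - 32.7320

y = -3.1220x - 32.7320


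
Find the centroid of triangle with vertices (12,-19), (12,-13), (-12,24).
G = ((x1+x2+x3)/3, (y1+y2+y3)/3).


Gx = (12+12- 12)/3 = 12/3 = 4.0000
Gy = (-19- 13+24)/3 = -8/3 = -2.6667

G = (4.0000, -2.6667)


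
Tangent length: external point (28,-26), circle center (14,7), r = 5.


d = sqrt((28-14)^2 + (-26-7)^2) = sqrt(196+1089) = 35.8469
L = sqrt(1285.0000 - 25) = sqrt(1260.0000) = 35.4965

35.4965


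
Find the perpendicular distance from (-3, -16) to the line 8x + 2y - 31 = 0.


|8*(-3) + 2*(-16) - 31| = |-87| = 87
sqrt(64 + 4) = sqrt(68) = 8.2462
d = 87/sqrt(68) = 10.5503

10.5503


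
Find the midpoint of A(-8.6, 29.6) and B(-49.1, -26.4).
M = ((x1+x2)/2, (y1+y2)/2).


Mx = (-8.6 - 49.1)/2 = -57.7/2 = -28.8500
My = (29.6 - 26.4)/2 = 3.2/2 = 1.6000

(-28.8500, 1.6000)


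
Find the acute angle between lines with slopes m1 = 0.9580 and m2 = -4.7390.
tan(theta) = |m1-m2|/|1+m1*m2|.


m1-m2 = 5.697
1+m1*m2 = -3.539962
tan(theta) = |5.697/(-3.539962)| = 1.609339
theta = arctan(|5.697/(-3.539962)|) = 58.1443 degrees (acute angle)

58.1443 degrees


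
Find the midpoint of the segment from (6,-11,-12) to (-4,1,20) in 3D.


Mx = (6- 4)/2 = 1.0000
My = (-11+1)/2 = -5.0000
Mz = (-12+20)/2 = 4.0000

M = (1.0000, -5.0000, 4.0000)


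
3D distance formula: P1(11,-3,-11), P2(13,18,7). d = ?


dx=2, dy=21, dz=18
d = sqrt(4+441+324) = sqrt(769) = 27.7308

27.7308


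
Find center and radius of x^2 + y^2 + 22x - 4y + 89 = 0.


h = -D/2 = -22/2 = -11
k = -E/2 = 4/2 = 2
r^2 = h^2 + k^2 - F = 121 + 4 - 89 = 36
r = 6

Center (-11, 2), radius = 6


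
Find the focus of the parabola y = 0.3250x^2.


a = 0.3250
4a = 1.3000
focus = (0, 1/1.3000) = (0, 0.7692)

Focus = (0, 0.7692)


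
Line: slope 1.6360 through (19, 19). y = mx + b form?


y - 19 = 1.6360(x - 19)
y = 1.6360x + 19 - 1.6360*19
y = 1.6360x - 12.0840

y = 1.6360x - 12.0840


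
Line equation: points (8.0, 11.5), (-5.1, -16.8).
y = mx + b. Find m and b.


m = (-28.3)/(-13.1) = 2.1603
b = y1 - m*x1 = 11.5 - (-28.3*8.0)/(-13.1) = 11.5 - 17.2824 = -5.7824

y = 2.1603x - 5.7824


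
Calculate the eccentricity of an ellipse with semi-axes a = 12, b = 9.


c = sqrt(144-81) = sqrt(63) = 7.9373
e = c/a = sqrt(63)/12 = 0.6614

e = 0.6614


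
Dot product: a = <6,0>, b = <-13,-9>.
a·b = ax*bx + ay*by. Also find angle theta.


a·b = 6*(-13) + 0*(-9) = -78 + 0 = -78
|a| = sqrt(36+0) = 6.0000
|b| = sqrt(169+81) = 15.8114
cos(theta) = -78/(sqrt(36)*sqrt(250)) = -78/sqrt(9000) = -0.822192
theta = arccos(-78/sqrt(9000)) = 145.3048 degrees

a·b = -78, theta = 145.3048 deg


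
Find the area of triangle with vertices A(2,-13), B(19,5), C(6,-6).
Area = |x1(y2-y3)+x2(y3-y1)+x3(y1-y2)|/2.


2*(5+ 6) = 22
19*(-6+ 13) = 133
6*(-13-5) = -108
sum = 47
Area = |47|/2 = 23.5000

23.5000 sq units


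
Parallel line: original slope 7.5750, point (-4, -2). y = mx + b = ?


Parallel lines have equal slopes.
m2 = 7.5750
b2 = -2 - 7.5750*(-4) = 28.3000

y = 7.5750x + 28.3000


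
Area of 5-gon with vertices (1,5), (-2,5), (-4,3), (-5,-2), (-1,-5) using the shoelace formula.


sum(xi*y_{i+1}) = 1*5 - 2*3 - 4*(-2) - 5*(-5) - 1*5 = 27
sum(yi*x_{i+1}) = 5*(-2) + 5*(-4) + 3*(-5) - 2*(-1) - 5*1 = -48
Area = |27 + 48|/2 = 75/2 = 37.5000

37.5000 sq units


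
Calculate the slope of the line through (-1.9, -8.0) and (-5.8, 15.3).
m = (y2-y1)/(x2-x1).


dy = 15.3 + 8.0 = 23.3
dx = -5.8 + 1.9 = -3.9
m = 23.3/(-3.9) = -5.9744

m = -5.9744


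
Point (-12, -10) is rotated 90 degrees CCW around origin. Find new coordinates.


cos(90) = 0, sin(90) = 1
x' = -12*0 + 10*1 = 10
y' = -12*1 - 10*0 = -12

(10, -12)


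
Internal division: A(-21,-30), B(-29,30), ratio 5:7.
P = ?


Px = (5*(-29) + 7*(-21))/12 = -292/12 = -24.3333
Py = (5*30 + 7*(-30))/12 = -60/12 = -5.0000

P = (-24.3333, -5.0000)


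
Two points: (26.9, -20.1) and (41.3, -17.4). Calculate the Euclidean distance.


dx = 41.3 - 26.9 = 14.4
dy = -17.4 + 20.1 = 2.7
d = sqrt(207.36 + 7.29) = sqrt(214.65) = 14.6509

14.6509


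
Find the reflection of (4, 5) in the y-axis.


Reflection rule for y-axis: (-x, y)
(4, 5) -> (-4, 5)

(-4, 5)


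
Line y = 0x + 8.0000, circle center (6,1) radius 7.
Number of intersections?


Substitute y = 0x + 8.0000: (x-6)^2 + (0x+8.0000-1)^2 = 49
Expand to Ax^2 + Bx + C = 0, where b-k = 7
A = 1+m^2 = 1
B = 2(m(b-k) - h) = 2(0*7 - 6) = -12
C = h^2 + (b-k)^2 - r^2 = 36 + 49 - 49 = 36
disc = B^2-4AC = 144.0000 - 144.0000 = 0
disc = 0

1 intersection point (tangent)


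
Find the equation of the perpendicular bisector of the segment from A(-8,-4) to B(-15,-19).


Midpoint = (-11.5, -11.5)
Slope of AB = dy/dx = -15/(-7) = 2.1429
Perp slope = -dx/dy = -7/15 = -0.4667
b = My - (perp slope)*Mx = -11.5 + (-7*(-11.5))/(-15) = -11.5 - 5.3667 = -16.8667

y = -0.4667x - 16.8667


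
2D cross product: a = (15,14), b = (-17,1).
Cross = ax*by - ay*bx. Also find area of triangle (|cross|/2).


cross = 15*1 - 14*(-17) = 15 + 238 = 253
Triangle area = |253|/2 = 253/2 = 126.5000

cross = 253, triangle area = 126.5000


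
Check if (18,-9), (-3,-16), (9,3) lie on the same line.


18*(-16-3) - 3*(3+ 9) + 9*(-9+ 16)
= -342 - 36 + 63 = -315

No, not collinear (determinant = -315)


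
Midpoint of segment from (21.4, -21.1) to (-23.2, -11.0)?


Mx = (21.4 - 23.2)/2 = -1.8/2 = -0.9000
My = (-21.1 - 11.0)/2 = -32.1/2 = -16.0500

(-0.9000, -16.0500)


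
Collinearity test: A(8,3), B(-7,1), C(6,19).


8*(1-19) - 7*(19-3) + 6*(3-1)
= -144 - 112 + 12 = -244

No, not collinear (determinant = -244)


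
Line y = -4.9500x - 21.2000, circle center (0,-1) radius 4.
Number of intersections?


Substitute y = -4.9500x - 21.2000: (x-0)^2 + (-4.9500x- 21.2000+ 1)^2 = 16
Expand to Ax^2 + Bx + C = 0, where b-k = -20.2
A = 1+m^2 = 25.5025
B = 2(m(b-k) - h) = 2(-4.9500*(-20.2) - 0) = 199.98
C = h^2 + (b-k)^2 - r^2 = 0 + 408.04 - 16 = 392.04
disc = B^2-4AC = 39992.0004 - 39992.0004 = 0
disc = 0

1 intersection point (tangent)


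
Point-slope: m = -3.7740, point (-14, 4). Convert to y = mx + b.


y - 4 = -3.7740(x + 14)
y = -3.7740x + 4 + 3.7740*(-14)
y = -3.7740x - 48.8360

y = -3.7740x - 48.8360


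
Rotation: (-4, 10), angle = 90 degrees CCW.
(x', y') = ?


cos(90) = 0, sin(90) = 1
x' = -4*0 - 10*1 = -10
y' = -4*1 + 10*0 = -4

(-10, -4)


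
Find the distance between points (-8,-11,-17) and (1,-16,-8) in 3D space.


dx=9, dy=-5, dz=9
d = sqrt(81+25+81) = sqrt(187) = 13.6748

13.6748


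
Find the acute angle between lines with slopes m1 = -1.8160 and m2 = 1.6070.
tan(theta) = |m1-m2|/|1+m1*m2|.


m1-m2 = -3.423
1+m1*m2 = -1.918312
tan(theta) = |-3.423/(-1.918312)| = 1.784381
theta = arctan(|-3.423/(-1.918312)|) = 60.7329 degrees (acute angle)

60.7329 degrees


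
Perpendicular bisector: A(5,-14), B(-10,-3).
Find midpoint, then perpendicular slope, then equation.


Midpoint = (-2.5, -8.5)
Slope of AB = dy/dx = 11/(-15) = -0.7333
Perp slope = -dx/dy = 15/11 = 1.3636
b = My - (perp slope)*Mx = -8.5 + (-15*(-2.5))/11 = -8.5 + 3.4091 = -5.0909

y = 1.3636x - 5.0909


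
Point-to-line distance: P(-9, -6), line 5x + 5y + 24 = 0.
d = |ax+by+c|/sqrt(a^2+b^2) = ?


|5*(-9) + 5*(-6) + 24| = |-51| = 51
sqrt(25 + 25) = sqrt(50) = 7.0711
d = 51/sqrt(50) = 7.2125

7.2125


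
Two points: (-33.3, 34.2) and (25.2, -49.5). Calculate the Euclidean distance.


dx = 25.2 + 33.3 = 58.5
dy = -49.5 - 34.2 = -83.7
d = sqrt(3422.25 + 7005.69) = sqrt(10427.94) = 102.1173

102.1173


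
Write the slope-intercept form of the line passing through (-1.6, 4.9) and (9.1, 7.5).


m = (2.6)/(10.7) = 0.2430
b = y1 - m*x1 = 4.9 - (2.6*(-1.6))/(10.7) = 4.9 + 0.3888 = 5.2888

y = 0.2430x + 5.2888


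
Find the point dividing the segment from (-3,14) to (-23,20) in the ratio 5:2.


Px = (5*(-23) + 2*(-3))/7 = -121/7 = -17.2857
Py = (5*20 + 2*14)/7 = 128/7 = 18.2857

P = (-17.2857, 18.2857)


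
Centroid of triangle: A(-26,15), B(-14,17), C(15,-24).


Gx = (-26- 14+15)/3 = -25/3 = -8.3333
Gy = (15+17- 24)/3 = 8/3 = 2.6667

G = (-8.3333, 2.6667)


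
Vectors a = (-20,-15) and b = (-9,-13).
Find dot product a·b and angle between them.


a·b = -20*(-9) - 15*(-13) = 180 + 195 = 375
|a| = sqrt(400+225) = 25.0000
|b| = sqrt(81+169) = 15.8114
cos(theta) = 375/(sqrt(625)*sqrt(250)) = 375/sqrt(156250) = 0.948683
theta = arccos(375/sqrt(156250)) = 18.4349 degrees

a·b = 375, theta = 18.4349 deg


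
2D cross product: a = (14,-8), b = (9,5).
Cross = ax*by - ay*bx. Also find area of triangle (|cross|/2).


cross = 14*5 + 8*9 = 70 + 72 = 142
Triangle area = |142|/2 = 142/2 = 71.0000

cross = 142, triangle area = 71.0000


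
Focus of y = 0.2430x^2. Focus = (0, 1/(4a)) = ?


a = 0.2430
4a = 0.9720
focus = (0, 1/0.9720) = (0, 1.0288)

Focus = (0, 1.0288)


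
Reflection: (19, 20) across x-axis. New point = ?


Reflection rule for x-axis: (x, -y)
(19, 20) -> (19, -20)

(19, -20)


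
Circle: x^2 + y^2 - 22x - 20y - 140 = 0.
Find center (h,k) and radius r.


h = -D/2 = 22/2 = 11
k = -E/2 = 20/2 = 10
r^2 = h^2 + k^2 - F = 121 + 100 + 140 = 361
r = 19

Center (11, 10), radius = 19


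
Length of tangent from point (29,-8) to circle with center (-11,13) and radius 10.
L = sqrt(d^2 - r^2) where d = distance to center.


d = sqrt((29+ 11)^2 + (-8-13)^2) = sqrt(1600+441) = 45.1774
L = sqrt(2041.0000 - 100) = sqrt(1941.0000) = 44.0568

44.0568


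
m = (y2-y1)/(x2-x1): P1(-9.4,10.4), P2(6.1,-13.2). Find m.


dy = -13.2 - 10.4 = -23.6
dx = 6.1 + 9.4 = 15.5
m = -23.6/15.5 = -1.5226

m = -1.5226


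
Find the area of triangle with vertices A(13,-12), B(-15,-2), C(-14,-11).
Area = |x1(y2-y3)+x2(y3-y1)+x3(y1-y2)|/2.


13*(-2+ 11) = 117
-15*(-11+ 12) = -15
-14*(-12+ 2) = 140
sum = 242
Area = |242|/2 = 121.0000

121.0000 sq units


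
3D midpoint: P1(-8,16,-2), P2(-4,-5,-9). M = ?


Mx = (-8- 4)/2 = -6.0000
My = (16- 5)/2 = 5.5000
Mz = (-2- 9)/2 = -5.5000

M = (-6.0000, 5.5000, -5.5000)


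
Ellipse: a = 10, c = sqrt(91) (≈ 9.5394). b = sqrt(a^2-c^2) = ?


b^2 = 10^2 - (sqrt(91))^2 = 100 - 91 = 9
b = sqrt(9) = 3

b = 3


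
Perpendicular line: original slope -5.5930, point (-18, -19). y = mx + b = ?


Perpendicular slope = -1/m1 = -1/(-5.5930) = 0.1788
b2 = y0 - m2*x0 = -19 - 18/(-5.5930) = -19 + 3.2183 = -15.7817

y = 0.1788x - 15.7817


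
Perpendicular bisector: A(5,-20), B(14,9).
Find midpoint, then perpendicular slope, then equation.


Midpoint = (9.5, -5.5)
Slope of AB = dy/dx = 29/9 = 3.2222
Perp slope = -dx/dy = -9/29 = -0.3103
b = My - (perp slope)*Mx = -5.5 + (9*9.5)/29 = -5.5 + 2.9483 = -2.5517

y = -0.3103x - 2.5517


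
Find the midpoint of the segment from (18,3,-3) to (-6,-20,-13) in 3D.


Mx = (18- 6)/2 = 6.0000
My = (3- 20)/2 = -8.5000
Mz = (-3- 13)/2 = -8.0000

M = (6.0000, -8.5000, -8.0000)


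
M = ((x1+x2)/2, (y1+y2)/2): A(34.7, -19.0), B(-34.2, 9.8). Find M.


Mx = (34.7 - 34.2)/2 = 0.5/2 = 0.2500
My = (-19.0 + 9.8)/2 = -9.2/2 = -4.6000

(0.2500, -4.6000)


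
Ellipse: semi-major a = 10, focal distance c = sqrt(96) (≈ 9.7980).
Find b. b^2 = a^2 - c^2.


b^2 = 10^2 - (sqrt(96))^2 = 100 - 96 = 4
b = sqrt(4) = 2

b = 2


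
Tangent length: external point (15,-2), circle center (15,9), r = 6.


d = sqrt((15-15)^2 + (-2-9)^2) = sqrt(0+121) = 11.0000
L = sqrt(121.0000 - 36) = sqrt(85.0000) = 9.2195

9.2195


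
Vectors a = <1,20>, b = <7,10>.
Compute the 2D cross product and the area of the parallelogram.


cross = 1*10 - 20*7 = 10 - 140 = -130
Parallelogram area = |-130| = 130

cross = -130, parallelogram area = 130


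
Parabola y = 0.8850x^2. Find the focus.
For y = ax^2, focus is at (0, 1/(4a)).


a = 0.8850
4a = 3.5400
focus = (0, 1/3.5400) = (0, 0.2825)

Focus = (0, 0.2825)


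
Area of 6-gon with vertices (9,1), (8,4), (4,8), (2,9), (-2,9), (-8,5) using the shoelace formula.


sum(xi*y_{i+1}) = 9*4 + 8*8 + 4*9 + 2*9 - 2*5 - 8*1 = 136
sum(yi*x_{i+1}) = 1*8 + 4*4 + 8*2 + 9*(-2) + 9*(-8) + 5*9 = -5
Area = |136 + 5|/2 = 141/2 = 70.5000

70.5000 sq units


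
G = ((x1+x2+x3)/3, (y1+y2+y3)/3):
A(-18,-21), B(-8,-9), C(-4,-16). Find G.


Gx = (-18- 8- 4)/3 = -30/3 = -10.0000
Gy = (-21- 9- 16)/3 = -46/3 = -15.3333

G = (-10.0000, -15.3333)


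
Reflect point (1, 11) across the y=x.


Reflection rule for y=x: (y, x)
(1, 11) -> (11, 1)

(11, 1)


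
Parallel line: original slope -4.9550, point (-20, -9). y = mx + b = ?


Parallel lines have equal slopes.
m2 = -4.9550
b2 = -9 + 4.9550*(-20) = -108.1000

y = -4.9550x - 108.1000


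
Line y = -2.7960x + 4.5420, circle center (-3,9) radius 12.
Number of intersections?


Substitute y = -2.7960x + 4.5420: (x+ 3)^2 + (-2.7960x+4.5420-9)^2 = 144
Expand to Ax^2 + Bx + C = 0, where b-k = -4.458
A = 1+m^2 = 8.817616
B = 2(m(b-k) - h) = 2(-2.7960*(-4.458) + 3) = 30.929136
C = h^2 + (b-k)^2 - r^2 = 9 + 19.873764 - 144 = -115.126236
disc = B^2-4AC = 956.6115 + 4060.5558 = 5017.1673
disc > 0

2 intersection points


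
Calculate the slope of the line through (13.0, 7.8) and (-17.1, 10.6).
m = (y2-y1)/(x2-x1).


dy = 10.6 - 7.8 = 2.8
dx = -17.1 - 13.0 = -30.1
m = 2.8/(-30.1) = -0.0930

m = -0.0930


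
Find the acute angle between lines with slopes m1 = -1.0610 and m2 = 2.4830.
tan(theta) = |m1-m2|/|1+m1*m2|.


m1-m2 = -3.544
1+m1*m2 = -1.634463
tan(theta) = |-3.544/(-1.634463)| = 2.168296
theta = arctan(|-3.544/(-1.634463)|) = 65.2412 degrees (acute angle)

65.2412 degrees


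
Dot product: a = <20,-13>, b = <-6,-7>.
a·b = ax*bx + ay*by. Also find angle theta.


a·b = 20*(-6) - 13*(-7) = -120 + 91 = -29
|a| = sqrt(400+169) = 23.8537
|b| = sqrt(36+49) = 9.2195
cos(theta) = -29/(sqrt(569)*sqrt(85)) = -29/sqrt(48365) = -0.131866
theta = arccos(-29/sqrt(48365)) = 97.5774 degrees

a·b = -29, theta = 97.5774 deg


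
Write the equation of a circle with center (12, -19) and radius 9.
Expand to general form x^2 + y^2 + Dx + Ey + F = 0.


(x-12)^2 + (y+ 19)^2 = 9^2
D = -2h = -24, E = -2k = 38
F = h^2+k^2-r^2 = 144+361-81 = 424

x^2 + y^2 - 24x + 38y + 424 = 0


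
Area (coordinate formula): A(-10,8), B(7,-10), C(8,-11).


-10*(-10+ 11) = -10
7*(-11-8) = -133
8*(8+ 10) = 144
sum = 1
Area = |1|/2 = 0.5000

0.5000 sq units


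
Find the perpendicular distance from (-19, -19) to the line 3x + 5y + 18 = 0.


|3*(-19) + 5*(-19) + 18| = |-134| = 134
sqrt(9 + 25) = sqrt(34) = 5.8310
d = 134/sqrt(34) = 22.9808

22.9808


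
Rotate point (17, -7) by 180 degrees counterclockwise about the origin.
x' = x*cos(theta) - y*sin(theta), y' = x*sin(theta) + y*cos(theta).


cos(180) = -1, sin(180) = 0
x' = 17*(-1) + 7*0 = -17
y' = 17*0 - 7*(-1) = 7

(-17, 7)


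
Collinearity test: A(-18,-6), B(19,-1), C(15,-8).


-18*(-1+ 8) + 19*(-8+ 6) + 15*(-6+ 1)
= -126 - 38 - 75 = -239

No, not collinear (determinant = -239)


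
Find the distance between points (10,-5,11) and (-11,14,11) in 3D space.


dx=-21, dy=19, dz=0
d = sqrt(441+361+0) = sqrt(802) = 28.3196

28.3196


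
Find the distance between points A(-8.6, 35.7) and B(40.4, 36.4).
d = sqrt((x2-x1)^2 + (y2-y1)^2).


dx = 40.4 + 8.6 = 49.0
dy = 36.4 - 35.7 = 0.7
d = sqrt(2401.0 + 0.49) = sqrt(2401.49) = 49.0050

49.0050


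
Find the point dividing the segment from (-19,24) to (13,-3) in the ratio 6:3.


Px = (6*13 + 3*(-19))/9 = 21/9 = 2.3333
Py = (6*(-3) + 3*24)/9 = 54/9 = 6.0000

P = (2.3333, 6.0000)


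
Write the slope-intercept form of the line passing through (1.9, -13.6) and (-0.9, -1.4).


m = (12.2)/(-2.8) = -4.3571
b = y1 - m*x1 = -13.6 - (12.2*1.9)/(-2.8) = -13.6 + 8.2786 = -5.3214

y = -4.3571x - 5.3214


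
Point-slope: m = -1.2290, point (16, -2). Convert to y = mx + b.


y + 2 = -1.2290(x - 16)
y = -1.2290x - 2 + 1.2290*16
y = -1.2290x + 17.6640

y = -1.2290x + 17.6640


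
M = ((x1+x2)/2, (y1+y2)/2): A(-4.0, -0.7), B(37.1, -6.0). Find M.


Mx = (-4.0 + 37.1)/2 = 33.1/2 = 16.5500
My = (-0.7 - 6.0)/2 = -6.7/2 = -3.3500

(16.5500, -3.3500)


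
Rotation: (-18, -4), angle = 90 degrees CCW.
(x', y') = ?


cos(90) = 0, sin(90) = 1
x' = -18*0 + 4*1 = 4
y' = -18*1 - 4*0 = -18

(4, -18)


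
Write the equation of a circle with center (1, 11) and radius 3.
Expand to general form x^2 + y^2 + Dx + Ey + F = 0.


(x-1)^2 + (y-11)^2 = 3^2
D = -2h = -2, E = -2k = -22
F = h^2+k^2-r^2 = 1+121-9 = 113

x^2 + y^2 - 2x - 22y + 113 = 0


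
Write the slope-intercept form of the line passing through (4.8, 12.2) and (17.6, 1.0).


m = (-11.2)/(12.8) = -0.8750
b = y1 - m*x1 = 12.2 - (-11.2*4.8)/(12.8) = 12.2 + 4.2000 = 16.4000

y = -0.8750x + 16.4000


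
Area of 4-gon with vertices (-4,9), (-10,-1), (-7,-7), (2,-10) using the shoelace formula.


sum(xi*y_{i+1}) = -4*(-1) - 10*(-7) - 7*(-10) + 2*9 = 162
sum(yi*x_{i+1}) = 9*(-10) - 1*(-7) - 7*2 - 10*(-4) = -57
Area = |162 + 57|/2 = 219/2 = 109.5000

109.5000 sq units


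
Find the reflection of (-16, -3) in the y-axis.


Reflection rule for y-axis: (-x, y)
(-16, -3) -> (16, -3)

(16, -3)


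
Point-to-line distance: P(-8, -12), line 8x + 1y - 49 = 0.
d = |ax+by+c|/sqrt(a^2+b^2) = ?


|8*(-8) + 1*(-12) - 49| = |-125| = 125
sqrt(64 + 1) = sqrt(65) = 8.0623
d = 125/sqrt(65) = 15.5043

15.5043


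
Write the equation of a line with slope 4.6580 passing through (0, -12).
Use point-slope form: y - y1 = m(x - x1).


y + 12 = 4.6580(x - 0)
y = 4.6580x - 12 - 4.6580*0
y = 4.6580x - 12.0000

y = 4.6580x - 12.0000


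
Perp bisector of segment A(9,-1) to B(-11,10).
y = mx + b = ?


Midpoint = (-1, 4.5)
Slope of AB = dy/dx = 11/(-20) = -0.5500
Perp slope = -dx/dy = 20/11 = 1.8182
b = My - (perp slope)*Mx = 4.5 + (-20*(-1))/11 = 4.5 + 1.8182 = 6.3182

y = 1.8182x + 6.3182


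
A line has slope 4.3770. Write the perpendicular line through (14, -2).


Perpendicular slope = -1/m1 = -1/4.3770 = -0.2285
b2 = y0 - m2*x0 = -2 + 14/4.3770 = -2 + 3.1985 = 1.1985

y = -0.2285x + 1.1985


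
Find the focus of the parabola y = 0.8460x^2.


a = 0.8460
4a = 3.3840
focus = (0, 1/3.3840) = (0, 0.2955)

Focus = (0, 0.2955)


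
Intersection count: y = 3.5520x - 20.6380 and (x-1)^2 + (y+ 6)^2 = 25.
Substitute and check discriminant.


Substitute y = 3.5520x - 20.6380: (x-1)^2 + (3.5520x- 20.6380+ 6)^2 = 25
Expand to Ax^2 + Bx + C = 0, where b-k = -14.638
A = 1+m^2 = 13.616704
B = 2(m(b-k) - h) = 2(3.5520*(-14.638) - 1) = -105.988352
C = h^2 + (b-k)^2 - r^2 = 1 + 214.271044 - 25 = 190.271044
disc = B^2-4AC = 11233.5308 - 10363.4579 = 870.0729
disc > 0

2 intersection points


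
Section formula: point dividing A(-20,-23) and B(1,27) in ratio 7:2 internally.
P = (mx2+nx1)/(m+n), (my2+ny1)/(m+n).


Px = (7*1 + 2*(-20))/9 = -33/9 = -3.6667
Py = (7*27 + 2*(-23))/9 = 143/9 = 15.8889

P = (-3.6667, 15.8889)


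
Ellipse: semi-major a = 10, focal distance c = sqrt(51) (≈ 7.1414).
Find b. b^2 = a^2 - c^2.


b^2 = 10^2 - (sqrt(51))^2 = 100 - 51 = 49
b = sqrt(49) = 7

b = 7


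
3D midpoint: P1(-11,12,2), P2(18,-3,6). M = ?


Mx = (-11+18)/2 = 3.5000
My = (12- 3)/2 = 4.5000
Mz = (2+6)/2 = 4.0000

M = (3.5000, 4.5000, 4.0000)


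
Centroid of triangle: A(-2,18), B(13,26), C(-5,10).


Gx = (-2+13- 5)/3 = 6/3 = 2.0000
Gy = (18+26+10)/3 = 54/3 = 18.0000

G = (2.0000, 18.0000)


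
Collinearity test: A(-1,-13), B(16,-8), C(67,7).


-1*(-8-7) + 16*(7+ 13) + 67*(-13+ 8)
= 15 + 320 - 335 = 0

Yes, collinear (determinant = 0)


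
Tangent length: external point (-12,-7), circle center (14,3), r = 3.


d = sqrt((-12-14)^2 + (-7-3)^2) = sqrt(676+100) = 27.8568
L = sqrt(776.0000 - 9) = sqrt(767.0000) = 27.6948

27.6948


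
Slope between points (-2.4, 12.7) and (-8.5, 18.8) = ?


dy = 18.8 - 12.7 = 6.1
dx = -8.5 + 2.4 = -6.1
m = 6.1/(-6.1) = -1.0000

m = -1.0000


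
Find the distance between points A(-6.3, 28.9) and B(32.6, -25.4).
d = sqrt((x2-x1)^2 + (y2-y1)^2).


dx = 32.6 + 6.3 = 38.9
dy = -25.4 - 28.9 = -54.3
d = sqrt(1513.21 + 2948.49) = sqrt(4461.7) = 66.7960

66.7960


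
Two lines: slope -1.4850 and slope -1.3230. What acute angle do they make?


m1-m2 = -0.162
1+m1*m2 = 2.964655
tan(theta) = |-0.162/2.964655| = 0.054644
theta = arctan(|-0.162/2.964655|) = 3.1277 degrees (acute angle)

3.1277 degrees
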